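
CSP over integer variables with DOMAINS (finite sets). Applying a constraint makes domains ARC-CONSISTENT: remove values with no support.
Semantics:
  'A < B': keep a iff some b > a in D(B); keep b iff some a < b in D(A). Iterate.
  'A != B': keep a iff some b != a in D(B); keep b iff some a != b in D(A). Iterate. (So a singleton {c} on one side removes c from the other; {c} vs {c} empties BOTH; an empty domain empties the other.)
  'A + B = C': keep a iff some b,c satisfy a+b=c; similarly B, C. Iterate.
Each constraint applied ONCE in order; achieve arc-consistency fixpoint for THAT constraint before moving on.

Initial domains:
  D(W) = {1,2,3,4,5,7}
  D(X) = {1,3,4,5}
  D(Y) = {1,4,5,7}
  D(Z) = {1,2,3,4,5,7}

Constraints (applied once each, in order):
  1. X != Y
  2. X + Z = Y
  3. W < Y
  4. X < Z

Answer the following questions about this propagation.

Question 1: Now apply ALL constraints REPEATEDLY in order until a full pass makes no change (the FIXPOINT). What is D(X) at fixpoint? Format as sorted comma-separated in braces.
pass 0 (initial): D(X)={1,3,4,5}
pass 1: W {1,2,3,4,5,7}->{1,2,3,4,5}; X {1,3,4,5}->{1,3}; Y {1,4,5,7}->{4,5,7}; Z {1,2,3,4,5,7}->{2,3,4}
pass 2: no change
Fixpoint after 2 passes: D(X) = {1,3}

Answer: {1,3}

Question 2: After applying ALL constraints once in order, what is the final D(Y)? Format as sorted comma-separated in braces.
Constraint 1 (X != Y) on D(X)={1,3,4,5} D(Y)={1,4,5,7}: no change
Constraint 2 (X + Z = Y) on D(X)={1,3,4,5} D(Z)={1,2,3,4,5,7} D(Y)={1,4,5,7}: Z {1,2,3,4,5,7}->{1,2,3,4}; Y {1,4,5,7}->{4,5,7}
Constraint 3 (W < Y) on D(W)={1,2,3,4,5,7} D(Y)={4,5,7}: W {1,2,3,4,5,7}->{1,2,3,4,5}
Constraint 4 (X < Z) on D(X)={1,3,4,5} D(Z)={1,2,3,4}: X {1,3,4,5}->{1,3}; Z {1,2,3,4}->{2,3,4}
So after all 4 constraints: D(Y) = {4,5,7}

Answer: {4,5,7}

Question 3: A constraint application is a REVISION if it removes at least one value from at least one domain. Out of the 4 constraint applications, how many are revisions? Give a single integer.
Answer: 3

Derivation:
Constraint 1 (X != Y) on D(X)={1,3,4,5} D(Y)={1,4,5,7}: no change => not a revision
Constraint 2 (X + Z = Y) on D(X)={1,3,4,5} D(Z)={1,2,3,4,5,7} D(Y)={1,4,5,7}: Z {1,2,3,4,5,7}->{1,2,3,4}; Y {1,4,5,7}->{4,5,7} => REVISION
Constraint 3 (W < Y) on D(W)={1,2,3,4,5,7} D(Y)={4,5,7}: W {1,2,3,4,5,7}->{1,2,3,4,5} => REVISION
Constraint 4 (X < Z) on D(X)={1,3,4,5} D(Z)={1,2,3,4}: X {1,3,4,5}->{1,3}; Z {1,2,3,4}->{2,3,4} => REVISION
Total revisions = 3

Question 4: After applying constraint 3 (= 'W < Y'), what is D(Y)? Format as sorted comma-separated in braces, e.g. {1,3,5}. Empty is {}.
Answer: {4,5,7}

Derivation:
Constraint 1 (X != Y) on D(X)={1,3,4,5} D(Y)={1,4,5,7}: no change
Constraint 2 (X + Z = Y) on D(X)={1,3,4,5} D(Z)={1,2,3,4,5,7} D(Y)={1,4,5,7}: Z {1,2,3,4,5,7}->{1,2,3,4}; Y {1,4,5,7}->{4,5,7}
Constraint 3 (W < Y) on D(W)={1,2,3,4,5,7} D(Y)={4,5,7}: W {1,2,3,4,5,7}->{1,2,3,4,5}
So after constraint 3: D(Y) = {4,5,7}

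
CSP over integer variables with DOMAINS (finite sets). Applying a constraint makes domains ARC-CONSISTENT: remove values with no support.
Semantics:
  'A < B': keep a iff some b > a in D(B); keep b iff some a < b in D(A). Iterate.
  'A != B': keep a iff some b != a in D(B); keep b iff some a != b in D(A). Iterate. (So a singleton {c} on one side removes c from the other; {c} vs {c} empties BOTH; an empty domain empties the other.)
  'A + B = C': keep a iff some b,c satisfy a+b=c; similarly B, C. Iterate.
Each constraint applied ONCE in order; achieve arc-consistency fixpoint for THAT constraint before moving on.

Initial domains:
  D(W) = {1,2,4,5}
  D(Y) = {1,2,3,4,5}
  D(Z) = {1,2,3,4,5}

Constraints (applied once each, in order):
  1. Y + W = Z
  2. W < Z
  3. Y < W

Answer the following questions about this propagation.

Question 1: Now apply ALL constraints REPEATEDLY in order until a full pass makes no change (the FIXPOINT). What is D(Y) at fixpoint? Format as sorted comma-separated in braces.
pass 0 (initial): D(Y)={1,2,3,4,5}
pass 1: W {1,2,4,5}->{2,4}; Y {1,2,3,4,5}->{1,2,3}; Z {1,2,3,4,5}->{2,3,4,5}
pass 2: Z {2,3,4,5}->{3,4,5}
pass 3: no change
Fixpoint after 3 passes: D(Y) = {1,2,3}

Answer: {1,2,3}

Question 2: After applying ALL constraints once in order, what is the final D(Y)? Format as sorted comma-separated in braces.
Constraint 1 (Y + W = Z) on D(Y)={1,2,3,4,5} D(W)={1,2,4,5} D(Z)={1,2,3,4,5}: Y {1,2,3,4,5}->{1,2,3,4}; W {1,2,4,5}->{1,2,4}; Z {1,2,3,4,5}->{2,3,4,5}
Constraint 2 (W < Z) on D(W)={1,2,4} D(Z)={2,3,4,5}: no change
Constraint 3 (Y < W) on D(Y)={1,2,3,4} D(W)={1,2,4}: Y {1,2,3,4}->{1,2,3}; W {1,2,4}->{2,4}
So after all 3 constraints: D(Y) = {1,2,3}

Answer: {1,2,3}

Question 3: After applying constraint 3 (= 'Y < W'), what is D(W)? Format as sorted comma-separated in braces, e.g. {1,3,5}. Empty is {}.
Constraint 1 (Y + W = Z) on D(Y)={1,2,3,4,5} D(W)={1,2,4,5} D(Z)={1,2,3,4,5}: Y {1,2,3,4,5}->{1,2,3,4}; W {1,2,4,5}->{1,2,4}; Z {1,2,3,4,5}->{2,3,4,5}
Constraint 2 (W < Z) on D(W)={1,2,4} D(Z)={2,3,4,5}: no change
Constraint 3 (Y < W) on D(Y)={1,2,3,4} D(W)={1,2,4}: Y {1,2,3,4}->{1,2,3}; W {1,2,4}->{2,4}
So after constraint 3: D(W) = {2,4}

Answer: {2,4}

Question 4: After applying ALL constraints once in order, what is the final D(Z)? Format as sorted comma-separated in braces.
Constraint 1 (Y + W = Z) on D(Y)={1,2,3,4,5} D(W)={1,2,4,5} D(Z)={1,2,3,4,5}: Y {1,2,3,4,5}->{1,2,3,4}; W {1,2,4,5}->{1,2,4}; Z {1,2,3,4,5}->{2,3,4,5}
Constraint 2 (W < Z) on D(W)={1,2,4} D(Z)={2,3,4,5}: no change
Constraint 3 (Y < W) on D(Y)={1,2,3,4} D(W)={1,2,4}: Y {1,2,3,4}->{1,2,3}; W {1,2,4}->{2,4}
So after all 3 constraints: D(Z) = {2,3,4,5}

Answer: {2,3,4,5}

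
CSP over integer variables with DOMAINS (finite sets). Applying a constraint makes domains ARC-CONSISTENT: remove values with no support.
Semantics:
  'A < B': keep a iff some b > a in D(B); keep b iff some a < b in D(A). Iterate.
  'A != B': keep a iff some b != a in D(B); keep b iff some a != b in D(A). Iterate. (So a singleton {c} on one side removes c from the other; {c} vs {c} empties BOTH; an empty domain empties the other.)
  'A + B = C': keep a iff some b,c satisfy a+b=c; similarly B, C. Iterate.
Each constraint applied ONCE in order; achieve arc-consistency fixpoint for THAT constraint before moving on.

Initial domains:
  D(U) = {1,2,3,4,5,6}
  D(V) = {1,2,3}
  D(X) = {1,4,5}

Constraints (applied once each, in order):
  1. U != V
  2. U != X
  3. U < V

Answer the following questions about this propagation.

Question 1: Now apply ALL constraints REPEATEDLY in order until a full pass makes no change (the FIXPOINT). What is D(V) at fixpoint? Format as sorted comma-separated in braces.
pass 0 (initial): D(V)={1,2,3}
pass 1: U {1,2,3,4,5,6}->{1,2}; V {1,2,3}->{2,3}
pass 2: no change
Fixpoint after 2 passes: D(V) = {2,3}

Answer: {2,3}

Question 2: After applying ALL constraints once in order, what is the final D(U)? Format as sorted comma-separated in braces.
Answer: {1,2}

Derivation:
Constraint 1 (U != V) on D(U)={1,2,3,4,5,6} D(V)={1,2,3}: no change
Constraint 2 (U != X) on D(U)={1,2,3,4,5,6} D(X)={1,4,5}: no change
Constraint 3 (U < V) on D(U)={1,2,3,4,5,6} D(V)={1,2,3}: U {1,2,3,4,5,6}->{1,2}; V {1,2,3}->{2,3}
So after all 3 constraints: D(U) = {1,2}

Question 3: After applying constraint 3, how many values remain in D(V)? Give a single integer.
Answer: 2

Derivation:
Constraint 1 (U != V) on D(U)={1,2,3,4,5,6} D(V)={1,2,3}: no change
Constraint 2 (U != X) on D(U)={1,2,3,4,5,6} D(X)={1,4,5}: no change
Constraint 3 (U < V) on D(U)={1,2,3,4,5,6} D(V)={1,2,3}: U {1,2,3,4,5,6}->{1,2}; V {1,2,3}->{2,3}
So after constraint 3: D(V)={2,3}, size = 2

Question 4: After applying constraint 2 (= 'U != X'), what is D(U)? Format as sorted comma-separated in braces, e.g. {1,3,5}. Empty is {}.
Answer: {1,2,3,4,5,6}

Derivation:
Constraint 1 (U != V) on D(U)={1,2,3,4,5,6} D(V)={1,2,3}: no change
Constraint 2 (U != X) on D(U)={1,2,3,4,5,6} D(X)={1,4,5}: no change
So after constraint 2: D(U) = {1,2,3,4,5,6}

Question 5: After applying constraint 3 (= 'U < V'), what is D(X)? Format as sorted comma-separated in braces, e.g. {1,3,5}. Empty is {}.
Answer: {1,4,5}

Derivation:
Constraint 1 (U != V) on D(U)={1,2,3,4,5,6} D(V)={1,2,3}: no change
Constraint 2 (U != X) on D(U)={1,2,3,4,5,6} D(X)={1,4,5}: no change
Constraint 3 (U < V) on D(U)={1,2,3,4,5,6} D(V)={1,2,3}: U {1,2,3,4,5,6}->{1,2}; V {1,2,3}->{2,3}
So after constraint 3: D(X) = {1,4,5}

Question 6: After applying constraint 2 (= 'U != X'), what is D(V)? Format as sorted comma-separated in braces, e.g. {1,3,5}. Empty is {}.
Constraint 1 (U != V) on D(U)={1,2,3,4,5,6} D(V)={1,2,3}: no change
Constraint 2 (U != X) on D(U)={1,2,3,4,5,6} D(X)={1,4,5}: no change
So after constraint 2: D(V) = {1,2,3}

Answer: {1,2,3}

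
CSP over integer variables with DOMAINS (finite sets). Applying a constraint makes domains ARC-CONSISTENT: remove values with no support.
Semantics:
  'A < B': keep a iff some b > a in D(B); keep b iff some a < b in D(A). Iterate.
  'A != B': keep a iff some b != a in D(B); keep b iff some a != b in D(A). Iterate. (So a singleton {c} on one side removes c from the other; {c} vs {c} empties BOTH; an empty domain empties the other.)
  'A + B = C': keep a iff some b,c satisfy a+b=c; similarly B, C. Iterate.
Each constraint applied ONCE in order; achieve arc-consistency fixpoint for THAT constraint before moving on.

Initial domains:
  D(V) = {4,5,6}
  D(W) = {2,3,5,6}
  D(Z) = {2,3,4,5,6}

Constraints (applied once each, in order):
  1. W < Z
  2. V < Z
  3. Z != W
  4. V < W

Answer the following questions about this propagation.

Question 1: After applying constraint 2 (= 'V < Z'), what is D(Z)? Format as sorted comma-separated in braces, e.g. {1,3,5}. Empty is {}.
Answer: {5,6}

Derivation:
Constraint 1 (W < Z) on D(W)={2,3,5,6} D(Z)={2,3,4,5,6}: W {2,3,5,6}->{2,3,5}; Z {2,3,4,5,6}->{3,4,5,6}
Constraint 2 (V < Z) on D(V)={4,5,6} D(Z)={3,4,5,6}: V {4,5,6}->{4,5}; Z {3,4,5,6}->{5,6}
So after constraint 2: D(Z) = {5,6}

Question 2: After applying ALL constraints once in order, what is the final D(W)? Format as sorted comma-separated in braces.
Constraint 1 (W < Z) on D(W)={2,3,5,6} D(Z)={2,3,4,5,6}: W {2,3,5,6}->{2,3,5}; Z {2,3,4,5,6}->{3,4,5,6}
Constraint 2 (V < Z) on D(V)={4,5,6} D(Z)={3,4,5,6}: V {4,5,6}->{4,5}; Z {3,4,5,6}->{5,6}
Constraint 3 (Z != W) on D(Z)={5,6} D(W)={2,3,5}: no change
Constraint 4 (V < W) on D(V)={4,5} D(W)={2,3,5}: V {4,5}->{4}; W {2,3,5}->{5}
So after all 4 constraints: D(W) = {5}

Answer: {5}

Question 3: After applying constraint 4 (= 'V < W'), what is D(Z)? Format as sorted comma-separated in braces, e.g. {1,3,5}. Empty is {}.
Constraint 1 (W < Z) on D(W)={2,3,5,6} D(Z)={2,3,4,5,6}: W {2,3,5,6}->{2,3,5}; Z {2,3,4,5,6}->{3,4,5,6}
Constraint 2 (V < Z) on D(V)={4,5,6} D(Z)={3,4,5,6}: V {4,5,6}->{4,5}; Z {3,4,5,6}->{5,6}
Constraint 3 (Z != W) on D(Z)={5,6} D(W)={2,3,5}: no change
Constraint 4 (V < W) on D(V)={4,5} D(W)={2,3,5}: V {4,5}->{4}; W {2,3,5}->{5}
So after constraint 4: D(Z) = {5,6}

Answer: {5,6}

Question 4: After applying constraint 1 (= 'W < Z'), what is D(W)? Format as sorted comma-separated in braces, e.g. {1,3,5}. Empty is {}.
Answer: {2,3,5}

Derivation:
Constraint 1 (W < Z) on D(W)={2,3,5,6} D(Z)={2,3,4,5,6}: W {2,3,5,6}->{2,3,5}; Z {2,3,4,5,6}->{3,4,5,6}
So after constraint 1: D(W) = {2,3,5}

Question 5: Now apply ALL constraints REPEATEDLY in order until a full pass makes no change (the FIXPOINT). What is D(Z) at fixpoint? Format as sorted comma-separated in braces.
pass 0 (initial): D(Z)={2,3,4,5,6}
pass 1: V {4,5,6}->{4}; W {2,3,5,6}->{5}; Z {2,3,4,5,6}->{5,6}
pass 2: Z {5,6}->{6}
pass 3: no change
Fixpoint after 3 passes: D(Z) = {6}

Answer: {6}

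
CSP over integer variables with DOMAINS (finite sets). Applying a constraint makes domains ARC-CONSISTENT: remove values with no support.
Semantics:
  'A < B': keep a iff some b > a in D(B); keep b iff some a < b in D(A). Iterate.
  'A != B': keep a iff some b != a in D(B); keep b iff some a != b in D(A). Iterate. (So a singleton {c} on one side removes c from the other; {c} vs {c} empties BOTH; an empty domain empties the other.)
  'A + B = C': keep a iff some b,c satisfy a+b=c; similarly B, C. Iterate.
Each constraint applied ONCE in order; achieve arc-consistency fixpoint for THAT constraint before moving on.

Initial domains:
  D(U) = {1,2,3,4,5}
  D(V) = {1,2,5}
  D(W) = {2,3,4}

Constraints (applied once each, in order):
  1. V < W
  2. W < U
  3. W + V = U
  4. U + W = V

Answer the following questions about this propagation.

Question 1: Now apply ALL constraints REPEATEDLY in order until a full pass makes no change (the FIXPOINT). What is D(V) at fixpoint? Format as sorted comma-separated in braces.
pass 0 (initial): D(V)={1,2,5}
pass 1: U {1,2,3,4,5}->{}; V {1,2,5}->{}; W {2,3,4}->{}
pass 2: no change
Fixpoint after 2 passes: D(V) = {}

Answer: {}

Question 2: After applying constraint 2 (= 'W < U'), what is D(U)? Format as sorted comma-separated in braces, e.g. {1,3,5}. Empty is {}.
Answer: {3,4,5}

Derivation:
Constraint 1 (V < W) on D(V)={1,2,5} D(W)={2,3,4}: V {1,2,5}->{1,2}
Constraint 2 (W < U) on D(W)={2,3,4} D(U)={1,2,3,4,5}: U {1,2,3,4,5}->{3,4,5}
So after constraint 2: D(U) = {3,4,5}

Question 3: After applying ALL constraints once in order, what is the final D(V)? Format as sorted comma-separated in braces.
Constraint 1 (V < W) on D(V)={1,2,5} D(W)={2,3,4}: V {1,2,5}->{1,2}
Constraint 2 (W < U) on D(W)={2,3,4} D(U)={1,2,3,4,5}: U {1,2,3,4,5}->{3,4,5}
Constraint 3 (W + V = U) on D(W)={2,3,4} D(V)={1,2} D(U)={3,4,5}: no change
Constraint 4 (U + W = V) on D(U)={3,4,5} D(W)={2,3,4} D(V)={1,2}: U {3,4,5}->{}; W {2,3,4}->{}; V {1,2}->{}
So after all 4 constraints: D(V) = {}

Answer: {}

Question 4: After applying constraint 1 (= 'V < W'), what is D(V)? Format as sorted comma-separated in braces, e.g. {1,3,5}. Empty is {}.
Constraint 1 (V < W) on D(V)={1,2,5} D(W)={2,3,4}: V {1,2,5}->{1,2}
So after constraint 1: D(V) = {1,2}

Answer: {1,2}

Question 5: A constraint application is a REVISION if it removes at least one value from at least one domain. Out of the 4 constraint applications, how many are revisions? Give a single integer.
Constraint 1 (V < W) on D(V)={1,2,5} D(W)={2,3,4}: V {1,2,5}->{1,2} => REVISION
Constraint 2 (W < U) on D(W)={2,3,4} D(U)={1,2,3,4,5}: U {1,2,3,4,5}->{3,4,5} => REVISION
Constraint 3 (W + V = U) on D(W)={2,3,4} D(V)={1,2} D(U)={3,4,5}: no change => not a revision
Constraint 4 (U + W = V) on D(U)={3,4,5} D(W)={2,3,4} D(V)={1,2}: U {3,4,5}->{}; W {2,3,4}->{}; V {1,2}->{} => REVISION
Total revisions = 3

Answer: 3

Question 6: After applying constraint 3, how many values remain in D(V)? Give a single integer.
Constraint 1 (V < W) on D(V)={1,2,5} D(W)={2,3,4}: V {1,2,5}->{1,2}
Constraint 2 (W < U) on D(W)={2,3,4} D(U)={1,2,3,4,5}: U {1,2,3,4,5}->{3,4,5}
Constraint 3 (W + V = U) on D(W)={2,3,4} D(V)={1,2} D(U)={3,4,5}: no change
So after constraint 3: D(V)={1,2}, size = 2

Answer: 2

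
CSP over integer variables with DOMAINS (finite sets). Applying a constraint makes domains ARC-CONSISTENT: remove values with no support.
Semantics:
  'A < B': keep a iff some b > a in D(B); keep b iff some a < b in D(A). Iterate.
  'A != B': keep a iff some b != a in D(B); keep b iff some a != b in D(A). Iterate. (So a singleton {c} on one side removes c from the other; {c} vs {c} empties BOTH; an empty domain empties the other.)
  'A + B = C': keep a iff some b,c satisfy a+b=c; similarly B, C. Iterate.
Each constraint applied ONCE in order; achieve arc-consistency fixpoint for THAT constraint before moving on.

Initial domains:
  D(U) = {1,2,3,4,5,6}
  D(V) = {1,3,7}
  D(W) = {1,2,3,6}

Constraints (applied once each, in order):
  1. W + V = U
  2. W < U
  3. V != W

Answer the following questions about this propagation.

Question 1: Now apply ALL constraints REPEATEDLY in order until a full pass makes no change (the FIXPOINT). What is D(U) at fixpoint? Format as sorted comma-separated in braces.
pass 0 (initial): D(U)={1,2,3,4,5,6}
pass 1: U {1,2,3,4,5,6}->{2,3,4,5,6}; V {1,3,7}->{1,3}; W {1,2,3,6}->{1,2,3}
pass 2: no change
Fixpoint after 2 passes: D(U) = {2,3,4,5,6}

Answer: {2,3,4,5,6}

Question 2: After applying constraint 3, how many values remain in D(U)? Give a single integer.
Constraint 1 (W + V = U) on D(W)={1,2,3,6} D(V)={1,3,7} D(U)={1,2,3,4,5,6}: W {1,2,3,6}->{1,2,3}; V {1,3,7}->{1,3}; U {1,2,3,4,5,6}->{2,3,4,5,6}
Constraint 2 (W < U) on D(W)={1,2,3} D(U)={2,3,4,5,6}: no change
Constraint 3 (V != W) on D(V)={1,3} D(W)={1,2,3}: no change
So after constraint 3: D(U)={2,3,4,5,6}, size = 5

Answer: 5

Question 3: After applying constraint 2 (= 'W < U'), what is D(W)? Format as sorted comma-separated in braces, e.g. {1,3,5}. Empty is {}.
Answer: {1,2,3}

Derivation:
Constraint 1 (W + V = U) on D(W)={1,2,3,6} D(V)={1,3,7} D(U)={1,2,3,4,5,6}: W {1,2,3,6}->{1,2,3}; V {1,3,7}->{1,3}; U {1,2,3,4,5,6}->{2,3,4,5,6}
Constraint 2 (W < U) on D(W)={1,2,3} D(U)={2,3,4,5,6}: no change
So after constraint 2: D(W) = {1,2,3}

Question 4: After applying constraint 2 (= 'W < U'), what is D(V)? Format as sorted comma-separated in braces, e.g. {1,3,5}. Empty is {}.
Answer: {1,3}

Derivation:
Constraint 1 (W + V = U) on D(W)={1,2,3,6} D(V)={1,3,7} D(U)={1,2,3,4,5,6}: W {1,2,3,6}->{1,2,3}; V {1,3,7}->{1,3}; U {1,2,3,4,5,6}->{2,3,4,5,6}
Constraint 2 (W < U) on D(W)={1,2,3} D(U)={2,3,4,5,6}: no change
So after constraint 2: D(V) = {1,3}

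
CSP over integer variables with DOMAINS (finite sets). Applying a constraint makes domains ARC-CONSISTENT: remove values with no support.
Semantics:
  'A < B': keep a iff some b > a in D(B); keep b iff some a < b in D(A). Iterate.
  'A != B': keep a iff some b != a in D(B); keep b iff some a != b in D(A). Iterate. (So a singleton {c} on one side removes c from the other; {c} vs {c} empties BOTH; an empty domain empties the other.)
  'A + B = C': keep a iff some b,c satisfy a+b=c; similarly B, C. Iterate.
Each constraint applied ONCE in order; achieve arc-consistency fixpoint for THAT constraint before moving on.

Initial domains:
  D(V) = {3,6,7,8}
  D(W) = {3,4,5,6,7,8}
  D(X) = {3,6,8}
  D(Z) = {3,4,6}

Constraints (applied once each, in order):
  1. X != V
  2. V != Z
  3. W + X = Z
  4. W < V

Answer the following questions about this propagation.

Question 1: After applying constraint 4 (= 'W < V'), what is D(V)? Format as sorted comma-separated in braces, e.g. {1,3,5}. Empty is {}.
Constraint 1 (X != V) on D(X)={3,6,8} D(V)={3,6,7,8}: no change
Constraint 2 (V != Z) on D(V)={3,6,7,8} D(Z)={3,4,6}: no change
Constraint 3 (W + X = Z) on D(W)={3,4,5,6,7,8} D(X)={3,6,8} D(Z)={3,4,6}: W {3,4,5,6,7,8}->{3}; X {3,6,8}->{3}; Z {3,4,6}->{6}
Constraint 4 (W < V) on D(W)={3} D(V)={3,6,7,8}: V {3,6,7,8}->{6,7,8}
So after constraint 4: D(V) = {6,7,8}

Answer: {6,7,8}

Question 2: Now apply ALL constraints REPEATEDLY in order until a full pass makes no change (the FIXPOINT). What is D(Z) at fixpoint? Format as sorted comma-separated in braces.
pass 0 (initial): D(Z)={3,4,6}
pass 1: V {3,6,7,8}->{6,7,8}; W {3,4,5,6,7,8}->{3}; X {3,6,8}->{3}; Z {3,4,6}->{6}
pass 2: V {6,7,8}->{7,8}
pass 3: no change
Fixpoint after 3 passes: D(Z) = {6}

Answer: {6}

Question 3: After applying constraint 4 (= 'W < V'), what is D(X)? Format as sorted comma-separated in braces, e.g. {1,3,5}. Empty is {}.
Constraint 1 (X != V) on D(X)={3,6,8} D(V)={3,6,7,8}: no change
Constraint 2 (V != Z) on D(V)={3,6,7,8} D(Z)={3,4,6}: no change
Constraint 3 (W + X = Z) on D(W)={3,4,5,6,7,8} D(X)={3,6,8} D(Z)={3,4,6}: W {3,4,5,6,7,8}->{3}; X {3,6,8}->{3}; Z {3,4,6}->{6}
Constraint 4 (W < V) on D(W)={3} D(V)={3,6,7,8}: V {3,6,7,8}->{6,7,8}
So after constraint 4: D(X) = {3}

Answer: {3}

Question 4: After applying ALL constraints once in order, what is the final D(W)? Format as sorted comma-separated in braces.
Answer: {3}

Derivation:
Constraint 1 (X != V) on D(X)={3,6,8} D(V)={3,6,7,8}: no change
Constraint 2 (V != Z) on D(V)={3,6,7,8} D(Z)={3,4,6}: no change
Constraint 3 (W + X = Z) on D(W)={3,4,5,6,7,8} D(X)={3,6,8} D(Z)={3,4,6}: W {3,4,5,6,7,8}->{3}; X {3,6,8}->{3}; Z {3,4,6}->{6}
Constraint 4 (W < V) on D(W)={3} D(V)={3,6,7,8}: V {3,6,7,8}->{6,7,8}
So after all 4 constraints: D(W) = {3}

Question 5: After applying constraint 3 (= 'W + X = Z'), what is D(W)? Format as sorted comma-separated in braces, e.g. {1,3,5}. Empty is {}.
Constraint 1 (X != V) on D(X)={3,6,8} D(V)={3,6,7,8}: no change
Constraint 2 (V != Z) on D(V)={3,6,7,8} D(Z)={3,4,6}: no change
Constraint 3 (W + X = Z) on D(W)={3,4,5,6,7,8} D(X)={3,6,8} D(Z)={3,4,6}: W {3,4,5,6,7,8}->{3}; X {3,6,8}->{3}; Z {3,4,6}->{6}
So after constraint 3: D(W) = {3}

Answer: {3}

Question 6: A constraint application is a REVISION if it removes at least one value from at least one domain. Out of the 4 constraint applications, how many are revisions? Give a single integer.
Answer: 2

Derivation:
Constraint 1 (X != V) on D(X)={3,6,8} D(V)={3,6,7,8}: no change => not a revision
Constraint 2 (V != Z) on D(V)={3,6,7,8} D(Z)={3,4,6}: no change => not a revision
Constraint 3 (W + X = Z) on D(W)={3,4,5,6,7,8} D(X)={3,6,8} D(Z)={3,4,6}: W {3,4,5,6,7,8}->{3}; X {3,6,8}->{3}; Z {3,4,6}->{6} => REVISION
Constraint 4 (W < V) on D(W)={3} D(V)={3,6,7,8}: V {3,6,7,8}->{6,7,8} => REVISION
Total revisions = 2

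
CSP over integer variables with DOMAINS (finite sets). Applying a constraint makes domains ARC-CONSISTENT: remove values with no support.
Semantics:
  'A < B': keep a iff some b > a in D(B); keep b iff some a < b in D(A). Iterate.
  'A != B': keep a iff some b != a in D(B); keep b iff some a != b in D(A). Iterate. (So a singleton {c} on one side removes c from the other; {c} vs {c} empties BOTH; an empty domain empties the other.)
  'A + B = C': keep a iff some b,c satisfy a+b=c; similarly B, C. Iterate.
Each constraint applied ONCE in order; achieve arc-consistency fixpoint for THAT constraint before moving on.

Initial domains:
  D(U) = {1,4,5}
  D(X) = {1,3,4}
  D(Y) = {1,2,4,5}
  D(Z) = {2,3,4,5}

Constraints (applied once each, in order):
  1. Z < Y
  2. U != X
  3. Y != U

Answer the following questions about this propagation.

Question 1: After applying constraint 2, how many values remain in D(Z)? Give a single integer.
Constraint 1 (Z < Y) on D(Z)={2,3,4,5} D(Y)={1,2,4,5}: Z {2,3,4,5}->{2,3,4}; Y {1,2,4,5}->{4,5}
Constraint 2 (U != X) on D(U)={1,4,5} D(X)={1,3,4}: no change
So after constraint 2: D(Z)={2,3,4}, size = 3

Answer: 3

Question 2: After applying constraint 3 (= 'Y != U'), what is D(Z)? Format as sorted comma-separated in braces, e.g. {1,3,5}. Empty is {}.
Answer: {2,3,4}

Derivation:
Constraint 1 (Z < Y) on D(Z)={2,3,4,5} D(Y)={1,2,4,5}: Z {2,3,4,5}->{2,3,4}; Y {1,2,4,5}->{4,5}
Constraint 2 (U != X) on D(U)={1,4,5} D(X)={1,3,4}: no change
Constraint 3 (Y != U) on D(Y)={4,5} D(U)={1,4,5}: no change
So after constraint 3: D(Z) = {2,3,4}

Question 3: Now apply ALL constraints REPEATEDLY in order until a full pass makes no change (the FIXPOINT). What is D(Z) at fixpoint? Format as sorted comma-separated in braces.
pass 0 (initial): D(Z)={2,3,4,5}
pass 1: Y {1,2,4,5}->{4,5}; Z {2,3,4,5}->{2,3,4}
pass 2: no change
Fixpoint after 2 passes: D(Z) = {2,3,4}

Answer: {2,3,4}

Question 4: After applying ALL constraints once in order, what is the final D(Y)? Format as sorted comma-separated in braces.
Answer: {4,5}

Derivation:
Constraint 1 (Z < Y) on D(Z)={2,3,4,5} D(Y)={1,2,4,5}: Z {2,3,4,5}->{2,3,4}; Y {1,2,4,5}->{4,5}
Constraint 2 (U != X) on D(U)={1,4,5} D(X)={1,3,4}: no change
Constraint 3 (Y != U) on D(Y)={4,5} D(U)={1,4,5}: no change
So after all 3 constraints: D(Y) = {4,5}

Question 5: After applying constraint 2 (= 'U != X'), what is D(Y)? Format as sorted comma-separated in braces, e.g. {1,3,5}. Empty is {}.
Answer: {4,5}

Derivation:
Constraint 1 (Z < Y) on D(Z)={2,3,4,5} D(Y)={1,2,4,5}: Z {2,3,4,5}->{2,3,4}; Y {1,2,4,5}->{4,5}
Constraint 2 (U != X) on D(U)={1,4,5} D(X)={1,3,4}: no change
So after constraint 2: D(Y) = {4,5}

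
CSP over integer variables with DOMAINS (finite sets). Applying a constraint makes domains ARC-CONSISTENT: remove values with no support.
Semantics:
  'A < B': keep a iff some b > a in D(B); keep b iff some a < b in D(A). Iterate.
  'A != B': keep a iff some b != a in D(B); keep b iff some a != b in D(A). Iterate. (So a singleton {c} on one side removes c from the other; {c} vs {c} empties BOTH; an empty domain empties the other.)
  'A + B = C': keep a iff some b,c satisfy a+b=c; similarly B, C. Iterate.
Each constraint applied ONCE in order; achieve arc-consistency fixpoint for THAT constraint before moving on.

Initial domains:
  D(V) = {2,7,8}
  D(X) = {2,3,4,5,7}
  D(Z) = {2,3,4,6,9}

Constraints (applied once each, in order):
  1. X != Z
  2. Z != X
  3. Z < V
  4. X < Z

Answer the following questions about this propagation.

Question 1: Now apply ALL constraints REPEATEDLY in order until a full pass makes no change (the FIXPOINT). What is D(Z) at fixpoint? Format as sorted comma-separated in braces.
Answer: {3,4,6}

Derivation:
pass 0 (initial): D(Z)={2,3,4,6,9}
pass 1: V {2,7,8}->{7,8}; X {2,3,4,5,7}->{2,3,4,5}; Z {2,3,4,6,9}->{3,4,6}
pass 2: no change
Fixpoint after 2 passes: D(Z) = {3,4,6}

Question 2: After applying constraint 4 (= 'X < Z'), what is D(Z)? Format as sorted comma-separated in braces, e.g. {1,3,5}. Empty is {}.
Constraint 1 (X != Z) on D(X)={2,3,4,5,7} D(Z)={2,3,4,6,9}: no change
Constraint 2 (Z != X) on D(Z)={2,3,4,6,9} D(X)={2,3,4,5,7}: no change
Constraint 3 (Z < V) on D(Z)={2,3,4,6,9} D(V)={2,7,8}: Z {2,3,4,6,9}->{2,3,4,6}; V {2,7,8}->{7,8}
Constraint 4 (X < Z) on D(X)={2,3,4,5,7} D(Z)={2,3,4,6}: X {2,3,4,5,7}->{2,3,4,5}; Z {2,3,4,6}->{3,4,6}
So after constraint 4: D(Z) = {3,4,6}

Answer: {3,4,6}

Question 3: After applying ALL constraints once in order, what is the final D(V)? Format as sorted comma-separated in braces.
Answer: {7,8}

Derivation:
Constraint 1 (X != Z) on D(X)={2,3,4,5,7} D(Z)={2,3,4,6,9}: no change
Constraint 2 (Z != X) on D(Z)={2,3,4,6,9} D(X)={2,3,4,5,7}: no change
Constraint 3 (Z < V) on D(Z)={2,3,4,6,9} D(V)={2,7,8}: Z {2,3,4,6,9}->{2,3,4,6}; V {2,7,8}->{7,8}
Constraint 4 (X < Z) on D(X)={2,3,4,5,7} D(Z)={2,3,4,6}: X {2,3,4,5,7}->{2,3,4,5}; Z {2,3,4,6}->{3,4,6}
So after all 4 constraints: D(V) = {7,8}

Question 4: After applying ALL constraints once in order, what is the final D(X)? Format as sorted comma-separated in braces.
Answer: {2,3,4,5}

Derivation:
Constraint 1 (X != Z) on D(X)={2,3,4,5,7} D(Z)={2,3,4,6,9}: no change
Constraint 2 (Z != X) on D(Z)={2,3,4,6,9} D(X)={2,3,4,5,7}: no change
Constraint 3 (Z < V) on D(Z)={2,3,4,6,9} D(V)={2,7,8}: Z {2,3,4,6,9}->{2,3,4,6}; V {2,7,8}->{7,8}
Constraint 4 (X < Z) on D(X)={2,3,4,5,7} D(Z)={2,3,4,6}: X {2,3,4,5,7}->{2,3,4,5}; Z {2,3,4,6}->{3,4,6}
So after all 4 constraints: D(X) = {2,3,4,5}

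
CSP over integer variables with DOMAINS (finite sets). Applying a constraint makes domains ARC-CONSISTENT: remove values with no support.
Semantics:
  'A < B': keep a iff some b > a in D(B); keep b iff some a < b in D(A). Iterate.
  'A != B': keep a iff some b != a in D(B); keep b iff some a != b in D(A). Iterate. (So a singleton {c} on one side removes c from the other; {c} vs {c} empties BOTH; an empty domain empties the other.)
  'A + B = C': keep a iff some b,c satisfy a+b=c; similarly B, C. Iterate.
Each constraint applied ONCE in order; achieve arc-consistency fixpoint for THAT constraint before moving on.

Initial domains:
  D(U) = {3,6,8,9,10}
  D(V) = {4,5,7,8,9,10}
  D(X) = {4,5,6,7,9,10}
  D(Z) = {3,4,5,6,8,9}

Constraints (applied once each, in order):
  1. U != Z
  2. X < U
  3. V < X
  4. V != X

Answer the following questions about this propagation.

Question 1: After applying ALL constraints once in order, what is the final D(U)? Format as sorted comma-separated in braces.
Answer: {6,8,9,10}

Derivation:
Constraint 1 (U != Z) on D(U)={3,6,8,9,10} D(Z)={3,4,5,6,8,9}: no change
Constraint 2 (X < U) on D(X)={4,5,6,7,9,10} D(U)={3,6,8,9,10}: X {4,5,6,7,9,10}->{4,5,6,7,9}; U {3,6,8,9,10}->{6,8,9,10}
Constraint 3 (V < X) on D(V)={4,5,7,8,9,10} D(X)={4,5,6,7,9}: V {4,5,7,8,9,10}->{4,5,7,8}; X {4,5,6,7,9}->{5,6,7,9}
Constraint 4 (V != X) on D(V)={4,5,7,8} D(X)={5,6,7,9}: no change
So after all 4 constraints: D(U) = {6,8,9,10}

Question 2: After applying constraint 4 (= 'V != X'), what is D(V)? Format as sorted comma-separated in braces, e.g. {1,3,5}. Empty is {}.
Constraint 1 (U != Z) on D(U)={3,6,8,9,10} D(Z)={3,4,5,6,8,9}: no change
Constraint 2 (X < U) on D(X)={4,5,6,7,9,10} D(U)={3,6,8,9,10}: X {4,5,6,7,9,10}->{4,5,6,7,9}; U {3,6,8,9,10}->{6,8,9,10}
Constraint 3 (V < X) on D(V)={4,5,7,8,9,10} D(X)={4,5,6,7,9}: V {4,5,7,8,9,10}->{4,5,7,8}; X {4,5,6,7,9}->{5,6,7,9}
Constraint 4 (V != X) on D(V)={4,5,7,8} D(X)={5,6,7,9}: no change
So after constraint 4: D(V) = {4,5,7,8}

Answer: {4,5,7,8}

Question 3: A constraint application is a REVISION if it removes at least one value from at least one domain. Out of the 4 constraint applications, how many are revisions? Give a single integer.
Answer: 2

Derivation:
Constraint 1 (U != Z) on D(U)={3,6,8,9,10} D(Z)={3,4,5,6,8,9}: no change => not a revision
Constraint 2 (X < U) on D(X)={4,5,6,7,9,10} D(U)={3,6,8,9,10}: X {4,5,6,7,9,10}->{4,5,6,7,9}; U {3,6,8,9,10}->{6,8,9,10} => REVISION
Constraint 3 (V < X) on D(V)={4,5,7,8,9,10} D(X)={4,5,6,7,9}: V {4,5,7,8,9,10}->{4,5,7,8}; X {4,5,6,7,9}->{5,6,7,9} => REVISION
Constraint 4 (V != X) on D(V)={4,5,7,8} D(X)={5,6,7,9}: no change => not a revision
Total revisions = 2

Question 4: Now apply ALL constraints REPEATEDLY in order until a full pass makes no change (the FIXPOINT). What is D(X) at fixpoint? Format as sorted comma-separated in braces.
pass 0 (initial): D(X)={4,5,6,7,9,10}
pass 1: U {3,6,8,9,10}->{6,8,9,10}; V {4,5,7,8,9,10}->{4,5,7,8}; X {4,5,6,7,9,10}->{5,6,7,9}
pass 2: no change
Fixpoint after 2 passes: D(X) = {5,6,7,9}

Answer: {5,6,7,9}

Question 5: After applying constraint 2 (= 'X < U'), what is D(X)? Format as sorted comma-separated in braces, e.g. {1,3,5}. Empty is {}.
Answer: {4,5,6,7,9}

Derivation:
Constraint 1 (U != Z) on D(U)={3,6,8,9,10} D(Z)={3,4,5,6,8,9}: no change
Constraint 2 (X < U) on D(X)={4,5,6,7,9,10} D(U)={3,6,8,9,10}: X {4,5,6,7,9,10}->{4,5,6,7,9}; U {3,6,8,9,10}->{6,8,9,10}
So after constraint 2: D(X) = {4,5,6,7,9}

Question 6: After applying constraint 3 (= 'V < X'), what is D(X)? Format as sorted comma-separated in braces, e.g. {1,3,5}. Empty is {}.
Constraint 1 (U != Z) on D(U)={3,6,8,9,10} D(Z)={3,4,5,6,8,9}: no change
Constraint 2 (X < U) on D(X)={4,5,6,7,9,10} D(U)={3,6,8,9,10}: X {4,5,6,7,9,10}->{4,5,6,7,9}; U {3,6,8,9,10}->{6,8,9,10}
Constraint 3 (V < X) on D(V)={4,5,7,8,9,10} D(X)={4,5,6,7,9}: V {4,5,7,8,9,10}->{4,5,7,8}; X {4,5,6,7,9}->{5,6,7,9}
So after constraint 3: D(X) = {5,6,7,9}

Answer: {5,6,7,9}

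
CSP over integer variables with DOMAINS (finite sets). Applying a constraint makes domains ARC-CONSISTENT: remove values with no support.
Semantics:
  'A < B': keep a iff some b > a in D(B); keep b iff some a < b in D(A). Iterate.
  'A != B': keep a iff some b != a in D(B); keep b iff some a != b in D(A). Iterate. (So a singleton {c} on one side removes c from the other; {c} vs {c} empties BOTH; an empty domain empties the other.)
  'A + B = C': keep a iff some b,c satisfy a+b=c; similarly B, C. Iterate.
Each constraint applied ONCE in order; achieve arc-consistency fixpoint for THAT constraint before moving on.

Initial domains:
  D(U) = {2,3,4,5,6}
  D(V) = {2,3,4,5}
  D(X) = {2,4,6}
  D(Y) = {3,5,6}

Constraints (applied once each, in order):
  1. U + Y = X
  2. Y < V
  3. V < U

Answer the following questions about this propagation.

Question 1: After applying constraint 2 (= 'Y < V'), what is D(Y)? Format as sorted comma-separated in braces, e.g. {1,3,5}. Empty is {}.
Constraint 1 (U + Y = X) on D(U)={2,3,4,5,6} D(Y)={3,5,6} D(X)={2,4,6}: U {2,3,4,5,6}->{3}; Y {3,5,6}->{3}; X {2,4,6}->{6}
Constraint 2 (Y < V) on D(Y)={3} D(V)={2,3,4,5}: V {2,3,4,5}->{4,5}
So after constraint 2: D(Y) = {3}

Answer: {3}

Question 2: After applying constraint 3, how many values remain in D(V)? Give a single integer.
Constraint 1 (U + Y = X) on D(U)={2,3,4,5,6} D(Y)={3,5,6} D(X)={2,4,6}: U {2,3,4,5,6}->{3}; Y {3,5,6}->{3}; X {2,4,6}->{6}
Constraint 2 (Y < V) on D(Y)={3} D(V)={2,3,4,5}: V {2,3,4,5}->{4,5}
Constraint 3 (V < U) on D(V)={4,5} D(U)={3}: V {4,5}->{}; U {3}->{}
So after constraint 3: D(V)={}, size = 0

Answer: 0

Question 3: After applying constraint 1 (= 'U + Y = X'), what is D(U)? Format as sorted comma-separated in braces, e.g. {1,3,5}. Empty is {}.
Constraint 1 (U + Y = X) on D(U)={2,3,4,5,6} D(Y)={3,5,6} D(X)={2,4,6}: U {2,3,4,5,6}->{3}; Y {3,5,6}->{3}; X {2,4,6}->{6}
So after constraint 1: D(U) = {3}

Answer: {3}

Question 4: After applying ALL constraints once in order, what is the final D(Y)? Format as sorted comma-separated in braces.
Answer: {3}

Derivation:
Constraint 1 (U + Y = X) on D(U)={2,3,4,5,6} D(Y)={3,5,6} D(X)={2,4,6}: U {2,3,4,5,6}->{3}; Y {3,5,6}->{3}; X {2,4,6}->{6}
Constraint 2 (Y < V) on D(Y)={3} D(V)={2,3,4,5}: V {2,3,4,5}->{4,5}
Constraint 3 (V < U) on D(V)={4,5} D(U)={3}: V {4,5}->{}; U {3}->{}
So after all 3 constraints: D(Y) = {3}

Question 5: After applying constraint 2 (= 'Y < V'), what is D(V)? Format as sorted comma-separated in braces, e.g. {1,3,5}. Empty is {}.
Constraint 1 (U + Y = X) on D(U)={2,3,4,5,6} D(Y)={3,5,6} D(X)={2,4,6}: U {2,3,4,5,6}->{3}; Y {3,5,6}->{3}; X {2,4,6}->{6}
Constraint 2 (Y < V) on D(Y)={3} D(V)={2,3,4,5}: V {2,3,4,5}->{4,5}
So after constraint 2: D(V) = {4,5}

Answer: {4,5}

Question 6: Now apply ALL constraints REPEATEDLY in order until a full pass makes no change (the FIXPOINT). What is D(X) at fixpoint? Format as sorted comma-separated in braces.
Answer: {}

Derivation:
pass 0 (initial): D(X)={2,4,6}
pass 1: U {2,3,4,5,6}->{}; V {2,3,4,5}->{}; X {2,4,6}->{6}; Y {3,5,6}->{3}
pass 2: X {6}->{}; Y {3}->{}
pass 3: no change
Fixpoint after 3 passes: D(X) = {}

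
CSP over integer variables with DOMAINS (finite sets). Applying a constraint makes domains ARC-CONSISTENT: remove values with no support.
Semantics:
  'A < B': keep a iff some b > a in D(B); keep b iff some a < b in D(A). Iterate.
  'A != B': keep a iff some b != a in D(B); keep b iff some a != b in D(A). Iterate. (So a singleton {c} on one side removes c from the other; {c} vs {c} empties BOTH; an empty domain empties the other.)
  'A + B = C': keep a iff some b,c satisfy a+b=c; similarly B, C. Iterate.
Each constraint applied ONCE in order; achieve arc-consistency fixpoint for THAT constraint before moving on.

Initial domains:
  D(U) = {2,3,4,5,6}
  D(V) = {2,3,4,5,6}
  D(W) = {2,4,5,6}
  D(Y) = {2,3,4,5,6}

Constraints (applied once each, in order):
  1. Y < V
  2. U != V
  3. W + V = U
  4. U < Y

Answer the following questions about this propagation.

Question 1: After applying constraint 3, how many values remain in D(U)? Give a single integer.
Constraint 1 (Y < V) on D(Y)={2,3,4,5,6} D(V)={2,3,4,5,6}: Y {2,3,4,5,6}->{2,3,4,5}; V {2,3,4,5,6}->{3,4,5,6}
Constraint 2 (U != V) on D(U)={2,3,4,5,6} D(V)={3,4,5,6}: no change
Constraint 3 (W + V = U) on D(W)={2,4,5,6} D(V)={3,4,5,6} D(U)={2,3,4,5,6}: W {2,4,5,6}->{2}; V {3,4,5,6}->{3,4}; U {2,3,4,5,6}->{5,6}
So after constraint 3: D(U)={5,6}, size = 2

Answer: 2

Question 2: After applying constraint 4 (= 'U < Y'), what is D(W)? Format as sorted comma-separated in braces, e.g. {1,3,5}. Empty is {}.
Answer: {2}

Derivation:
Constraint 1 (Y < V) on D(Y)={2,3,4,5,6} D(V)={2,3,4,5,6}: Y {2,3,4,5,6}->{2,3,4,5}; V {2,3,4,5,6}->{3,4,5,6}
Constraint 2 (U != V) on D(U)={2,3,4,5,6} D(V)={3,4,5,6}: no change
Constraint 3 (W + V = U) on D(W)={2,4,5,6} D(V)={3,4,5,6} D(U)={2,3,4,5,6}: W {2,4,5,6}->{2}; V {3,4,5,6}->{3,4}; U {2,3,4,5,6}->{5,6}
Constraint 4 (U < Y) on D(U)={5,6} D(Y)={2,3,4,5}: U {5,6}->{}; Y {2,3,4,5}->{}
So after constraint 4: D(W) = {2}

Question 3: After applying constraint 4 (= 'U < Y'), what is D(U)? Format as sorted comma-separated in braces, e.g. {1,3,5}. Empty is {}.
Answer: {}

Derivation:
Constraint 1 (Y < V) on D(Y)={2,3,4,5,6} D(V)={2,3,4,5,6}: Y {2,3,4,5,6}->{2,3,4,5}; V {2,3,4,5,6}->{3,4,5,6}
Constraint 2 (U != V) on D(U)={2,3,4,5,6} D(V)={3,4,5,6}: no change
Constraint 3 (W + V = U) on D(W)={2,4,5,6} D(V)={3,4,5,6} D(U)={2,3,4,5,6}: W {2,4,5,6}->{2}; V {3,4,5,6}->{3,4}; U {2,3,4,5,6}->{5,6}
Constraint 4 (U < Y) on D(U)={5,6} D(Y)={2,3,4,5}: U {5,6}->{}; Y {2,3,4,5}->{}
So after constraint 4: D(U) = {}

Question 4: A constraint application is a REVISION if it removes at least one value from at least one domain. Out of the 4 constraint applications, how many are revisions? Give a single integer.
Constraint 1 (Y < V) on D(Y)={2,3,4,5,6} D(V)={2,3,4,5,6}: Y {2,3,4,5,6}->{2,3,4,5}; V {2,3,4,5,6}->{3,4,5,6} => REVISION
Constraint 2 (U != V) on D(U)={2,3,4,5,6} D(V)={3,4,5,6}: no change => not a revision
Constraint 3 (W + V = U) on D(W)={2,4,5,6} D(V)={3,4,5,6} D(U)={2,3,4,5,6}: W {2,4,5,6}->{2}; V {3,4,5,6}->{3,4}; U {2,3,4,5,6}->{5,6} => REVISION
Constraint 4 (U < Y) on D(U)={5,6} D(Y)={2,3,4,5}: U {5,6}->{}; Y {2,3,4,5}->{} => REVISION
Total revisions = 3

Answer: 3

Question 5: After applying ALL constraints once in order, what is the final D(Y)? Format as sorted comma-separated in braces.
Constraint 1 (Y < V) on D(Y)={2,3,4,5,6} D(V)={2,3,4,5,6}: Y {2,3,4,5,6}->{2,3,4,5}; V {2,3,4,5,6}->{3,4,5,6}
Constraint 2 (U != V) on D(U)={2,3,4,5,6} D(V)={3,4,5,6}: no change
Constraint 3 (W + V = U) on D(W)={2,4,5,6} D(V)={3,4,5,6} D(U)={2,3,4,5,6}: W {2,4,5,6}->{2}; V {3,4,5,6}->{3,4}; U {2,3,4,5,6}->{5,6}
Constraint 4 (U < Y) on D(U)={5,6} D(Y)={2,3,4,5}: U {5,6}->{}; Y {2,3,4,5}->{}
So after all 4 constraints: D(Y) = {}

Answer: {}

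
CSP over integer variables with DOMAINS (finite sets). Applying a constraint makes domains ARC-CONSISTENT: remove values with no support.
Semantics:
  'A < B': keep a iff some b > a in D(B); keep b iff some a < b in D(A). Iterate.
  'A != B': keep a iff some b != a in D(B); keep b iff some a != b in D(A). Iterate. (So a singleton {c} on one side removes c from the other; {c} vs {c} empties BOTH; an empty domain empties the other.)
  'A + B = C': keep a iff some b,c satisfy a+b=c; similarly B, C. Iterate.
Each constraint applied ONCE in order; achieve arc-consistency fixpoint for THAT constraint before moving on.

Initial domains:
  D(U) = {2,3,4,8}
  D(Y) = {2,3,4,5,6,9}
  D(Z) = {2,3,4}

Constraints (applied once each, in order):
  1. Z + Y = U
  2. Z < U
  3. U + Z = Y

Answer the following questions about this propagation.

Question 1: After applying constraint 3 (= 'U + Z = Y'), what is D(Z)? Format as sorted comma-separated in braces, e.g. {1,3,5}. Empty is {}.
Answer: {2}

Derivation:
Constraint 1 (Z + Y = U) on D(Z)={2,3,4} D(Y)={2,3,4,5,6,9} D(U)={2,3,4,8}: Y {2,3,4,5,6,9}->{2,4,5,6}; U {2,3,4,8}->{4,8}
Constraint 2 (Z < U) on D(Z)={2,3,4} D(U)={4,8}: no change
Constraint 3 (U + Z = Y) on D(U)={4,8} D(Z)={2,3,4} D(Y)={2,4,5,6}: U {4,8}->{4}; Z {2,3,4}->{2}; Y {2,4,5,6}->{6}
So after constraint 3: D(Z) = {2}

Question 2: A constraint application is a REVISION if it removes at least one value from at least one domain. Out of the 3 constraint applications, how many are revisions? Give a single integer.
Answer: 2

Derivation:
Constraint 1 (Z + Y = U) on D(Z)={2,3,4} D(Y)={2,3,4,5,6,9} D(U)={2,3,4,8}: Y {2,3,4,5,6,9}->{2,4,5,6}; U {2,3,4,8}->{4,8} => REVISION
Constraint 2 (Z < U) on D(Z)={2,3,4} D(U)={4,8}: no change => not a revision
Constraint 3 (U + Z = Y) on D(U)={4,8} D(Z)={2,3,4} D(Y)={2,4,5,6}: U {4,8}->{4}; Z {2,3,4}->{2}; Y {2,4,5,6}->{6} => REVISION
Total revisions = 2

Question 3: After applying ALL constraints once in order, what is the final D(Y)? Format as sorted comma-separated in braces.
Constraint 1 (Z + Y = U) on D(Z)={2,3,4} D(Y)={2,3,4,5,6,9} D(U)={2,3,4,8}: Y {2,3,4,5,6,9}->{2,4,5,6}; U {2,3,4,8}->{4,8}
Constraint 2 (Z < U) on D(Z)={2,3,4} D(U)={4,8}: no change
Constraint 3 (U + Z = Y) on D(U)={4,8} D(Z)={2,3,4} D(Y)={2,4,5,6}: U {4,8}->{4}; Z {2,3,4}->{2}; Y {2,4,5,6}->{6}
So after all 3 constraints: D(Y) = {6}

Answer: {6}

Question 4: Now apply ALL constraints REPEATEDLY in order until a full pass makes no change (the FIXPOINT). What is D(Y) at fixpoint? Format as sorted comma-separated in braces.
Answer: {}

Derivation:
pass 0 (initial): D(Y)={2,3,4,5,6,9}
pass 1: U {2,3,4,8}->{4}; Y {2,3,4,5,6,9}->{6}; Z {2,3,4}->{2}
pass 2: U {4}->{}; Y {6}->{}; Z {2}->{}
pass 3: no change
Fixpoint after 3 passes: D(Y) = {}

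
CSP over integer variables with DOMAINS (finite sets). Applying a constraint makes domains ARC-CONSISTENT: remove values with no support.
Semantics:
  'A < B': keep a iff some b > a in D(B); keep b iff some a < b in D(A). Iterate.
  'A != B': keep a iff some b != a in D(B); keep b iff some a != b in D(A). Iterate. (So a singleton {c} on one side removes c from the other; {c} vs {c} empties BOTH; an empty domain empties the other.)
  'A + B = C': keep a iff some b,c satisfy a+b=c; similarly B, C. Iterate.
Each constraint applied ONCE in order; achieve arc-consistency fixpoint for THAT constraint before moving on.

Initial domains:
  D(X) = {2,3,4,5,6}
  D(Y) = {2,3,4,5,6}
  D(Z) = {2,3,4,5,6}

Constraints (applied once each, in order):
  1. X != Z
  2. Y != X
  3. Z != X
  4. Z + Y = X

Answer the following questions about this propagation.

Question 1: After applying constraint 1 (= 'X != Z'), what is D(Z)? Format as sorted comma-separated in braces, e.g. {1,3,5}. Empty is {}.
Answer: {2,3,4,5,6}

Derivation:
Constraint 1 (X != Z) on D(X)={2,3,4,5,6} D(Z)={2,3,4,5,6}: no change
So after constraint 1: D(Z) = {2,3,4,5,6}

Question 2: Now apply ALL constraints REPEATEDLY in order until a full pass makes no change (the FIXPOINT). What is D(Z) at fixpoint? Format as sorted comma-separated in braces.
pass 0 (initial): D(Z)={2,3,4,5,6}
pass 1: X {2,3,4,5,6}->{4,5,6}; Y {2,3,4,5,6}->{2,3,4}; Z {2,3,4,5,6}->{2,3,4}
pass 2: no change
Fixpoint after 2 passes: D(Z) = {2,3,4}

Answer: {2,3,4}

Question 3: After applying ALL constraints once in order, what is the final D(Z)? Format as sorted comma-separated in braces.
Answer: {2,3,4}

Derivation:
Constraint 1 (X != Z) on D(X)={2,3,4,5,6} D(Z)={2,3,4,5,6}: no change
Constraint 2 (Y != X) on D(Y)={2,3,4,5,6} D(X)={2,3,4,5,6}: no change
Constraint 3 (Z != X) on D(Z)={2,3,4,5,6} D(X)={2,3,4,5,6}: no change
Constraint 4 (Z + Y = X) on D(Z)={2,3,4,5,6} D(Y)={2,3,4,5,6} D(X)={2,3,4,5,6}: Z {2,3,4,5,6}->{2,3,4}; Y {2,3,4,5,6}->{2,3,4}; X {2,3,4,5,6}->{4,5,6}
So after all 4 constraints: D(Z) = {2,3,4}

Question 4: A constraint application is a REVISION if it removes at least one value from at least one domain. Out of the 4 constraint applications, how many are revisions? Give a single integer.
Constraint 1 (X != Z) on D(X)={2,3,4,5,6} D(Z)={2,3,4,5,6}: no change => not a revision
Constraint 2 (Y != X) on D(Y)={2,3,4,5,6} D(X)={2,3,4,5,6}: no change => not a revision
Constraint 3 (Z != X) on D(Z)={2,3,4,5,6} D(X)={2,3,4,5,6}: no change => not a revision
Constraint 4 (Z + Y = X) on D(Z)={2,3,4,5,6} D(Y)={2,3,4,5,6} D(X)={2,3,4,5,6}: Z {2,3,4,5,6}->{2,3,4}; Y {2,3,4,5,6}->{2,3,4}; X {2,3,4,5,6}->{4,5,6} => REVISION
Total revisions = 1

Answer: 1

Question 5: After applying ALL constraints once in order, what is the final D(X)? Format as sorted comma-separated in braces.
Constraint 1 (X != Z) on D(X)={2,3,4,5,6} D(Z)={2,3,4,5,6}: no change
Constraint 2 (Y != X) on D(Y)={2,3,4,5,6} D(X)={2,3,4,5,6}: no change
Constraint 3 (Z != X) on D(Z)={2,3,4,5,6} D(X)={2,3,4,5,6}: no change
Constraint 4 (Z + Y = X) on D(Z)={2,3,4,5,6} D(Y)={2,3,4,5,6} D(X)={2,3,4,5,6}: Z {2,3,4,5,6}->{2,3,4}; Y {2,3,4,5,6}->{2,3,4}; X {2,3,4,5,6}->{4,5,6}
So after all 4 constraints: D(X) = {4,5,6}

Answer: {4,5,6}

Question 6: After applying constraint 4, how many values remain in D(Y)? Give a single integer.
Constraint 1 (X != Z) on D(X)={2,3,4,5,6} D(Z)={2,3,4,5,6}: no change
Constraint 2 (Y != X) on D(Y)={2,3,4,5,6} D(X)={2,3,4,5,6}: no change
Constraint 3 (Z != X) on D(Z)={2,3,4,5,6} D(X)={2,3,4,5,6}: no change
Constraint 4 (Z + Y = X) on D(Z)={2,3,4,5,6} D(Y)={2,3,4,5,6} D(X)={2,3,4,5,6}: Z {2,3,4,5,6}->{2,3,4}; Y {2,3,4,5,6}->{2,3,4}; X {2,3,4,5,6}->{4,5,6}
So after constraint 4: D(Y)={2,3,4}, size = 3

Answer: 3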